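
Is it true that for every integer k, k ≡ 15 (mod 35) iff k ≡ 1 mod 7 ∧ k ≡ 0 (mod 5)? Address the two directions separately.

(⟹) Suppose k ≡ 15 (mod 35); write k = 35j + 15. Since 7 ∣ 35, reducing mod 7 gives k ≡ 15 ≡ 1 (mod 7); since 5 ∣ 35, reducing mod 5 gives k ≡ 15 ≡ 0 (mod 5).

(⟸) Conversely, if k ≡ 1 (mod 7) and k ≡ 0 (mod 5), then by the Chinese remainder theorem k ≡ 15 (mod 35). This is exactly k ≡ 15 (mod 35).

Both directions hold; the statement is true.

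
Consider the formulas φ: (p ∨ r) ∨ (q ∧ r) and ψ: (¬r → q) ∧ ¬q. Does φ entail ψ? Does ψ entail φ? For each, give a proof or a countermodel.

Only the converse holds.

(→) This fails. Under p = T, r = F, q = F, the left side is true but the right side is false.

(←) Assume the antecedent. If p is true, (p ∨ r) ∨ (q ∧ r) reduces to true regardless of the other variables. If p is false, the antecedent forces (p = F, r = T, q = F), and (p ∨ r) ∨ (q ∧ r) holds there. Either way (p ∨ r) ∨ (q ∧ r) holds.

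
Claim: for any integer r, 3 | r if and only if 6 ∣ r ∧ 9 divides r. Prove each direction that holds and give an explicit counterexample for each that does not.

Only the reverse direction holds.

(⇒) This fails: take r = 3. Certainly 3 ∣ 3, but 6 ∤ 3.

(⇐) Suppose 6 ∣ r and 9 ∣ r. Any common multiple of 6 and 9 is a multiple of their lcm; here lcm(6, 9) = 6·9/gcd(6, 9) = 54/3 = 18, so 18 ∣ r. Since 3 ∣ 18, it follows that 3 ∣ r.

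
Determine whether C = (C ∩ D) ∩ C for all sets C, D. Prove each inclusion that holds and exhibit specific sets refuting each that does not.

(⟹) This inclusion fails. Take C = {1}, D = ∅; then 1 ∈ C but 1 ∉ (C ∩ D) ∩ C.

(⟸) Let x ∈ (C ∩ D) ∩ C. Then x ∈ C ∩ D, from which x ∈ C.

Only the reverse inclusion holds.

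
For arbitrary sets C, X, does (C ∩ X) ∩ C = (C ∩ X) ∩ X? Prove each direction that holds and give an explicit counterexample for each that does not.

The two sets are equal.

(⟹) Let x ∈ (C ∩ X) ∩ C. Then x ∈ C ∩ X, from which x ∈ (C ∩ X) ∩ X.

(⟸) Let x ∈ (C ∩ X) ∩ X. Then x ∈ C ∩ X, from which x ∈ (C ∩ X) ∩ C.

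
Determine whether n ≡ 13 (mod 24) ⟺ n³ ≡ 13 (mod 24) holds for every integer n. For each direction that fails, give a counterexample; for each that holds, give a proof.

Equivalent; both directions hold.

(⇒) Suppose n ≡ 13 (mod 24). Write n = 24j + 13. Then (24j + 13)³ = 13824j³ + 22464j² + 12168j + 2197 = 24(576j³ + 936j² + 507j + 91) + 13, so n³ ≡ 13 (mod 24).

(⇐) Conversely, suppose n³ ≡ 13 (mod 24). The only residue r in {0, …, 23} with r³ ≡ 13 (mod 24) is r = 13, so n ≡ 13 (mod 24).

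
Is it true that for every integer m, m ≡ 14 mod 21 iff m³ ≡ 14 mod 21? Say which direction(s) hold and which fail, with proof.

Both implications hold.

[⇒] Suppose m ≡ 14 mod 21. Write m = 21j + 14. Then (21j + 14)³ = 9261j³ + 18522j² + 12348j + 2744 = 21(441j³ + 882j² + 588j + 130) + 14, so m³ ≡ 14 (mod 21).

[⇐] Conversely, suppose m³ ≡ 14 (mod 21). The only residue r in {0, …, 20} with r³ ≡ 14 (mod 21) is r = 14, so m ≡ 14 (mod 21).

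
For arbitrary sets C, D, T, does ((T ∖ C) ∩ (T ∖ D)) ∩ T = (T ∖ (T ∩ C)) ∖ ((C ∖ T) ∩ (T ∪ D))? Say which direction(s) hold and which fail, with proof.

The sets are not equal: only the forward inclusion holds.

(⟹) Let x ∈ ((T ∖ C) ∩ (T ∖ D)) ∩ T. Then x ∈ T and x ∉ C, D, from which x ∈ (T ∖ (T ∩ C)) ∖ ((C ∖ T) ∩ (T ∪ D)).

(⟸) This inclusion fails. Take C = ∅, D = {1}, T = {1}; then 1 ∈ (T ∖ (T ∩ C)) ∖ ((C ∖ T) ∩ (T ∪ D)) but 1 ∉ ((T ∖ C) ∩ (T ∖ D)) ∩ T.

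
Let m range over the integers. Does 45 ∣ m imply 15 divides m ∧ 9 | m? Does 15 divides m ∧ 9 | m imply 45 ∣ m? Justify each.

(⇒) If 45 ∣ m, write m = 45q. Since 45 = 3·15, m = 15·(3q), so 15 ∣ m; and since 45 = 5·9, m = 9·(5q), so 9 ∣ m.

(⇐) Suppose 15 ∣ m and 9 ∣ m. Any common multiple of 15 and 9 is a multiple of their lcm; here lcm(15, 9) = 15·9/gcd(15, 9) = 135/3 = 45, so 45 ∣ m.

The biconditional holds.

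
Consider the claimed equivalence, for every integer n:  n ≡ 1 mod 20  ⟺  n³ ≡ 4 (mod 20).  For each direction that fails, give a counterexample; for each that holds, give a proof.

Neither implication holds.

(⟹) This fails: take n = 1. Then 1 ≡ 1 (mod 20), but 1³ = 1 ≡ 1 (mod 20), not 4.

(⟸) This fails: take n = 4. Then 4³ = 64 ≡ 4 (mod 20), yet 4 ≡ 4 (mod 20), not 1.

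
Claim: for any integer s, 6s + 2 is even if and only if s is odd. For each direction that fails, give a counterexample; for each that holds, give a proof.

(→) This fails: take s = 4. Then 6s + 2 = 26, which is even, yet s = 4 is even, not odd.

(←) Suppose s is odd. Since 6 is even, 6s is even for every s, so 6s + 2 has the same parity as 2, which is even. Hence 6s + 2 is even.

The forward direction fails; the converse holds.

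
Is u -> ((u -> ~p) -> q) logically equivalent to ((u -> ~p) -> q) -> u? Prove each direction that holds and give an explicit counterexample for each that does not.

Both directions fail.

(⇒) This fails. Under p = F, q = T, u = F, the left side is true but the right side is false.

(⇐) This fails. Under p = F, q = F, u = T, the left side is false but the right side is true.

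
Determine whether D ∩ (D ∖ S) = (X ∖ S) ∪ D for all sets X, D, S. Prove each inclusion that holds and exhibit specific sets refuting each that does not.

(⟹) Let x ∈ D ∩ (D ∖ S). Then either x ∈ D and x ∉ X, S; or x ∈ X ∩ D and x ∉ S. In each case x ∈ (X ∖ S) ∪ D, so D ∩ (D ∖ S) ⊆ (X ∖ S) ∪ D.

(⟸) This inclusion fails. Take X = {1}, D = ∅, S = ∅; then 1 ∈ (X ∖ S) ∪ D but 1 ∉ D ∩ (D ∖ S).

Only the forward inclusion holds.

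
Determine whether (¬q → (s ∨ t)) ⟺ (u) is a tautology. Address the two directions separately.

Neither implication holds.

(⇒) This fails. Under u = F, q = T, s = F, t = F, the left side is true but the right side is false.

(⇐) This fails. Under u = T, q = F, s = F, t = F, the left side is false but the right side is true.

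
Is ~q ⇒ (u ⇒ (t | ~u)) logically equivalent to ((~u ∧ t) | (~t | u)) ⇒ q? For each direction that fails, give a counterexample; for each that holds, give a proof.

(→) This fails. Under q = F, t = F, u = F, the left side is true but the right side is false.

(←) Assume the antecedent. If q is true, ~q ⇒ (u ⇒ (t | ~u)) reduces to true regardless of the other variables. If q is false, the antecedent cannot hold. Either way ~q ⇒ (u ⇒ (t | ~u)) holds.

Only the reverse direction holds.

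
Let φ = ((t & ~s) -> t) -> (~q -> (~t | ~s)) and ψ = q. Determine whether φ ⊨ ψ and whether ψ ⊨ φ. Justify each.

(→) This fails. Under s = F, q = F, t = F, the left side is true but the right side is false.

(←) Assume the antecedent. If s is true, the antecedent forces (s = T, q = T, t = F) or (s = T, q = T, t = T), and the consequent holds there. If s is false, the consequent reduces to true regardless of the other variables. Either way the consequent holds.

Only the reverse direction holds.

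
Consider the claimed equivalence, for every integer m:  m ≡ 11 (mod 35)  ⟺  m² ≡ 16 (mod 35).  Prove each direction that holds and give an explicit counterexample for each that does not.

Not equivalent: only (⇒) holds.

(→) Suppose m ≡ 11 (mod 35). Write m = 35j + 11. Then (35j + 11)² = 1225j² + 770j + 121 = 35(35j² + 22j + 3) + 16, so m² ≡ 16 (mod 35).

(←) This fails: take m = 4. Then 4² = 16 ≡ 16 (mod 35), yet 4 ≡ 4 (mod 35), not 11.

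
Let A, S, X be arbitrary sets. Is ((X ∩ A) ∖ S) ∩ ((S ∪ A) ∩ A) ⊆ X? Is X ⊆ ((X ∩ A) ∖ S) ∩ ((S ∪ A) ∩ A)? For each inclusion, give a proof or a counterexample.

Forward inclusion. Let x ∈ ((X ∩ A) ∖ S) ∩ ((S ∪ A) ∩ A). Then x ∈ A ∩ X and x ∉ S, from which x ∈ X.

Reverse inclusion. This inclusion fails. Take A = ∅, S = ∅, X = {1}; then 1 ∈ X but 1 ∉ ((X ∩ A) ∖ S) ∩ ((S ∪ A) ∩ A).

Only the forward inclusion holds.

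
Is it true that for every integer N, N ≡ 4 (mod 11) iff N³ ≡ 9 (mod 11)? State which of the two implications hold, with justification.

The biconditional holds.

(⟹) Suppose N ≡ 4 (mod 11). Write N = 11j + 4. Then (11j + 4)³ = 1331j³ + 1452j² + 528j + 64 = 11(121j³ + 132j² + 48j + 5) + 9, so N³ ≡ 9 (mod 11).

(⟸) For the converse, argue contrapositively. If N ≢ 4 (mod 11), then N is congruent to one of 0, 1, 2, 3, 5, 6, 7, 8, 9, 10 modulo 11, and these give N³ ≡ 0, 1, 8, 5, 4, 7, 2, 6, 3, 10 respectively — never 9.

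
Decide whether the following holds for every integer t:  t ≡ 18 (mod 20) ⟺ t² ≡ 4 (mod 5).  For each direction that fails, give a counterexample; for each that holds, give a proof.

(⇒) holds; (⇐) fails.

(⟹) Suppose t ≡ 18 (mod 20). Then t² ≡ 18² = 324 (mod 20), and since 5 ∣ 20, also t² ≡ 4 (mod 5).

(⟸) This fails: take t = 2. Then 2² = 4 ≡ 4 (mod 5), yet 2 ≡ 2 (mod 20), not 18.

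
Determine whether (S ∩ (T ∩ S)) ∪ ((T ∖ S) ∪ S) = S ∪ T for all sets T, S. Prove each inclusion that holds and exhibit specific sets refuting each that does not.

(⊆) Let x ∈ (S ∩ (T ∩ S)) ∪ ((T ∖ S) ∪ S). Then either x ∈ T and x ∉ S; or x ∈ S and x ∉ T; or x ∈ T ∩ S. In each case x ∈ S ∪ T, so (S ∩ (T ∩ S)) ∪ ((T ∖ S) ∪ S) ⊆ S ∪ T.

(⊇) Let x ∈ S ∪ T. Then either x ∈ T and x ∉ S; or x ∈ S and x ∉ T; or x ∈ T ∩ S. In each case x ∈ (S ∩ (T ∩ S)) ∪ ((T ∖ S) ∪ S), so S ∪ T ⊆ (S ∩ (T ∩ S)) ∪ ((T ∖ S) ∪ S).

The two sets are equal.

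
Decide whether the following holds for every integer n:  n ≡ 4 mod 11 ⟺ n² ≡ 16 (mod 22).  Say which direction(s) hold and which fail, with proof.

(⇒) fails and (⇐) fails.

(→) This fails: take n = 15. Then 15 ≡ 4 (mod 11), but 15² = 225 ≡ 5 (mod 22), not 16.

(←) This fails: take n = 18. Then 18² = 324 ≡ 16 (mod 22), yet 18 ≡ 7 (mod 11), not 4.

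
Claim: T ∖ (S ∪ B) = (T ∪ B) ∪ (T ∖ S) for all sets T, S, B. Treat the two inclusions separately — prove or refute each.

(⟹) Let x ∈ T ∖ (S ∪ B). Then x ∈ T and x ∉ S, B, from which x ∈ (T ∪ B) ∪ (T ∖ S).

(⟸) This inclusion fails. Take T = {1}, S = {1}, B = ∅; then 1 ∈ (T ∪ B) ∪ (T ∖ S) but 1 ∉ T ∖ (S ∪ B).

(⊆) holds; (⊇) fails.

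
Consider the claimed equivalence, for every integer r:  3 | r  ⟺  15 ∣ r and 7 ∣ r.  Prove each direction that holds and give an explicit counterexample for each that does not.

(→) This fails: take r = 3. Certainly 3 ∣ 3, but 15 ∤ 3.

(←) Suppose 15 ∣ r and 7 ∣ r. Any common multiple of 15 and 7 is a multiple of their lcm; here gcd(15, 7) = 1, so lcm(15, 7) = 15·7 = 105, so 105 ∣ r. Since 3 ∣ 105, it follows that 3 ∣ r.

Only the converse holds.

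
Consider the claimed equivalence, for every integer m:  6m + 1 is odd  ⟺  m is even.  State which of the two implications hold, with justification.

(⇒) fails; (⇐) holds.

[⇐] Suppose m is even. Since 6 is even, 6m is even for every m, so 6m + 1 has the same parity as 1, which is odd. Hence 6m + 1 is odd.

[⇒] This fails: take m = 3. Then 6m + 1 = 19, which is odd, yet m = 3 is odd, not even.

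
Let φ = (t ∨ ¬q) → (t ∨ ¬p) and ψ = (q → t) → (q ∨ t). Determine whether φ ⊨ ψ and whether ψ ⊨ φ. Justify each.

Forward direction. This fails. Under q = F, t = F, p = F, the left side is true but the right side is false.

Converse. Assume the antecedent. If q is true, (t ∨ ¬q) → (t ∨ ¬p) reduces to true regardless of the other variables. If q is false, the antecedent forces (q = F, t = T, p = F) or (q = F, t = T, p = T), and (t ∨ ¬q) → (t ∨ ¬p) holds there. Either way (t ∨ ¬q) → (t ∨ ¬p) holds.

Only the reverse direction holds.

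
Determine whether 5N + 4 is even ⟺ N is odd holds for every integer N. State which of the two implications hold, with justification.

(⟹) This fails: N = 6 gives 5N + 4 = 34, which is even, but 6 is even, not odd.

(⟸) This also fails: N = 7 is odd, but 5N + 4 = 39 is odd, not even.

Both directions fail.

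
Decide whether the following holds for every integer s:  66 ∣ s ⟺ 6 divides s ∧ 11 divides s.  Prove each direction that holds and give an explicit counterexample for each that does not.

Both directions hold.

(⟹) If 66 ∣ s, write s = 66q. Since 66 = 11·6, s = 6·(11q), so 6 ∣ s; and since 66 = 6·11, s = 11·(6q), so 11 ∣ s.

(⟸) Suppose 6 ∣ s and 11 ∣ s. Any common multiple of 6 and 11 is a multiple of their lcm; here gcd(6, 11) = 1, so lcm(6, 11) = 6·11 = 66, so 66 ∣ s.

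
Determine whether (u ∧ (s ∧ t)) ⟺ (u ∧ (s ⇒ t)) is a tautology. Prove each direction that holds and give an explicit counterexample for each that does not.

(⇒) holds; (⇐) fails.

[⇒] Assume the antecedent. If s is true, the antecedent forces (s = T, t = T, u = T), and u ∧ (s ⇒ t) holds there. If s is false, the antecedent cannot hold. Either way u ∧ (s ⇒ t) holds.

[⇐] This fails. Under s = F, t = F, u = T, the left side is false but the right side is true.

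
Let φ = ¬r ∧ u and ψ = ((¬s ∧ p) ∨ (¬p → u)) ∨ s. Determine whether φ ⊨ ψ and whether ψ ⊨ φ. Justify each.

The forward direction holds; the converse fails.

Converse. This fails. Under s = T, u = F, p = F, r = F, the left side is false but the right side is true.

Forward direction. Assume the antecedent. If s is true, ((¬s ∧ p) ∨ (¬p → u)) ∨ s reduces to true regardless of the other variables. If s is false, the antecedent forces (s = F, u = T, p = F, r = F) or (s = F, u = T, p = T, r = F), and ((¬s ∧ p) ∨ (¬p → u)) ∨ s holds there. Either way ((¬s ∧ p) ∨ (¬p → u)) ∨ s holds.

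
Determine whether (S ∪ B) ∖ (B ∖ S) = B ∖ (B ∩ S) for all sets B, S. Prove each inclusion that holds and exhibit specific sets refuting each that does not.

(⊆) This inclusion fails. Take B = ∅, S = {1}; then 1 ∈ (S ∪ B) ∖ (B ∖ S) but 1 ∉ B ∖ (B ∩ S).

(⊇) This inclusion fails. Take B = {1}, S = ∅; then 1 ∈ B ∖ (B ∩ S) but 1 ∉ (S ∪ B) ∖ (B ∖ S).

(⊆) fails and (⊇) fails.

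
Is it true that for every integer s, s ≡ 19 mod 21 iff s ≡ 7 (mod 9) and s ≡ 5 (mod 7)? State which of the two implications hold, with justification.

The forward direction fails; the converse holds.

[⇒] This fails: s = 40 gives 40 ≡ 19 (mod 21) but 40 ≡ 4 (mod 9), so the conjunction on the right does not hold.

[⇐] Conversely, if s ≡ 7 (mod 9) and s ≡ 5 (mod 7), then by the Chinese remainder theorem s ≡ 61 (mod 63). Since 61 ≡ 19 (mod 21) and 21 ∣ 63, we get s ≡ 19 (mod 21).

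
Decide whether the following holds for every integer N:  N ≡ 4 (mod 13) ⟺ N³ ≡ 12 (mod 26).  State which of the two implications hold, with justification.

(→) This fails: take N = 17. Then 17 ≡ 4 (mod 13), but 17³ = 4913 ≡ 25 (mod 26), not 12.

(←) This fails: take N = 10. Then 10³ = 1000 ≡ 12 (mod 26), yet 10 ≡ 10 (mod 13), not 4.

Neither direction holds.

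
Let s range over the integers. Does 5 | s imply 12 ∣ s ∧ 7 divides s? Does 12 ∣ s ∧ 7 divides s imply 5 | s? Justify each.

Neither direction holds.

[⇒] This fails: take s = 5. Certainly 5 ∣ 5, but 12 ∤ 5.

[⇐] This fails: take s = 84. Both 12 ∣ 84 and 7 ∣ 84, yet 84 is not a multiple of 5 (since 84 = 16·5 + 4), so 5 ∤ 84.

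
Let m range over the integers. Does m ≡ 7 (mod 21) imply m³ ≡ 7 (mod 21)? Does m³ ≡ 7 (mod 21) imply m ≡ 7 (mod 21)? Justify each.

Equivalent; both directions hold.

Converse. Suppose m³ ≡ 7 (mod 21). The only residue r in {0, …, 20} with r³ ≡ 7 (mod 21) is r = 7, so m ≡ 7 (mod 21).

Forward direction. Suppose m ≡ 7 (mod 21). Write m = 21j + 7. Then (21j + 7)³ = 9261j³ + 9261j² + 3087j + 343 = 21(441j³ + 441j² + 147j + 16) + 7, so m³ ≡ 7 (mod 21).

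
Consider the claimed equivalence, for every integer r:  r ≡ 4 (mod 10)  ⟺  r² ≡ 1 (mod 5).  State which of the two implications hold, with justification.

Not equivalent: only (⇒) holds.

Converse. This fails: take r = 1. Then 1² = 1 ≡ 1 (mod 5), yet 1 ≡ 1 (mod 10), not 4.

Forward direction. Suppose r ≡ 4 (mod 10). Then r² ≡ 4² = 16 (mod 10), and since 5 ∣ 10, also r² ≡ 1 (mod 5).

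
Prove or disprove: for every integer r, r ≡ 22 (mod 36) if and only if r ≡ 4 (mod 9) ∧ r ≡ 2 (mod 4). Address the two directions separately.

Both directions hold.

[⇒] Suppose r ≡ 22 (mod 36); write r = 36j + 22. Since 9 ∣ 36, reducing mod 9 gives r ≡ 22 ≡ 4 (mod 9); since 4 ∣ 36, reducing mod 4 gives r ≡ 22 ≡ 2 (mod 4).

[⇐] Conversely, if r ≡ 4 (mod 9) and r ≡ 2 (mod 4), then by the Chinese remainder theorem r ≡ 22 (mod 36). This is exactly r ≡ 22 (mod 36).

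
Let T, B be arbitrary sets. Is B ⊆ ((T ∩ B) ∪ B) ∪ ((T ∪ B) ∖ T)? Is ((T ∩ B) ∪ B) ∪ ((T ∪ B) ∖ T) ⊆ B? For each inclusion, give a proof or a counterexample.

Both inclusions hold; the sets are equal.

(⊆) Let x ∈ B. Then either x ∈ B and x ∉ T; or x ∈ T ∩ B. In each case x ∈ ((T ∩ B) ∪ B) ∪ ((T ∪ B) ∖ T), so B ⊆ ((T ∩ B) ∪ B) ∪ ((T ∪ B) ∖ T).

(⊇) Let x ∈ ((T ∩ B) ∪ B) ∪ ((T ∪ B) ∖ T). Then either x ∈ B and x ∉ T; or x ∈ T ∩ B. In each case x ∈ B, so ((T ∩ B) ∪ B) ∪ ((T ∪ B) ∖ T) ⊆ B.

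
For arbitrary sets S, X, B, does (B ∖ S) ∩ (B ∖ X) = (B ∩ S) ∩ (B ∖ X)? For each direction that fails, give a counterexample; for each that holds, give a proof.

Forward inclusion. This inclusion fails. Take S = ∅, X = ∅, B = {1}; then 1 ∈ (B ∖ S) ∩ (B ∖ X) but 1 ∉ (B ∩ S) ∩ (B ∖ X).

Reverse inclusion. This inclusion fails. Take S = {1}, X = ∅, B = {1}; then 1 ∈ (B ∩ S) ∩ (B ∖ X) but 1 ∉ (B ∖ S) ∩ (B ∖ X).

Both inclusions fail.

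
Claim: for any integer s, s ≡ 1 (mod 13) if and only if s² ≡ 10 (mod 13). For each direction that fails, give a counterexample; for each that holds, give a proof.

(⇒) fails and (⇐) fails.

Forward direction. This fails: take s = 1. Then 1 ≡ 1 (mod 13), but 1² = 1 ≡ 1 (mod 13), not 10.

Converse. This fails: take s = 6. Then 6² = 36 ≡ 10 (mod 13), yet 6 ≡ 6 (mod 13), not 1.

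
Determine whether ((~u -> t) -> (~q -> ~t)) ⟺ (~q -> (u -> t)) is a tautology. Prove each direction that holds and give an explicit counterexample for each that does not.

(⟹) This fails. Under u = T, q = F, t = F, the left side is true but the right side is false.

(⟸) This fails. Under u = F, q = F, t = T, the left side is false but the right side is true.

(⇒) fails and (⇐) fails.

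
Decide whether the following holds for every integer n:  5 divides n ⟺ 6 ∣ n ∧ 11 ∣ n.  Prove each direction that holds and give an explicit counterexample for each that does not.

Both directions fail.

(⟹) This fails: take n = 5. Certainly 5 ∣ 5, but 6 ∤ 5.

(⟸) This fails: take n = 66. Both 6 ∣ 66 and 11 ∣ 66, yet 66 is not a multiple of 5 (since 66 = 13·5 + 1), so 5 ∤ 66.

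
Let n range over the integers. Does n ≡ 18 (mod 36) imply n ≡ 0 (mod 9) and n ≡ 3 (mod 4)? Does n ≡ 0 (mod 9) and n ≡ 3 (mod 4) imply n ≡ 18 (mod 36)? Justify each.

(⟹) This fails: n = 18 gives 18 ≡ 18 (mod 36) but 18 ≡ 2 (mod 4), so the conjunction on the right does not hold.

(⟸) This fails: n = 27 satisfies both congruences on the right (27 ≡ 0 mod 9 and 27 ≡ 3 mod 4) yet 27 ≡ 27 (mod 36), not 18.

Neither direction holds.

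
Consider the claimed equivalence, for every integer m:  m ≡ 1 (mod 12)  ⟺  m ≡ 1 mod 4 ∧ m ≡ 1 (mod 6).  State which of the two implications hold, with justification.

Both directions hold; the statement is true.

(⟹) Suppose m ≡ 1 (mod 12); write m = 12j + 1. Since 4 ∣ 12, reducing mod 4 gives m ≡ 1 (mod 4); since 6 ∣ 12, reducing mod 6 gives m ≡ 1 (mod 6).

(⟸) Conversely, if m ≡ 1 (mod 4) and m ≡ 1 (mod 6), then by the Chinese remainder theorem m ≡ 1 (mod 12). This is exactly m ≡ 1 (mod 12).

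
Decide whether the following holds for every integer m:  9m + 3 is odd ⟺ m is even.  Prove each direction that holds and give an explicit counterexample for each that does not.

Equivalent; both directions hold.

(→) Suppose 9m + 3 is odd. Since 9 is odd, 9m and m have the same parity, so 9m + 3 ≡ m + 3 (mod 2). As 3 is odd, 9m + 3 is odd exactly when m is even. Thus m is even.

(←) Conversely, suppose m is even; write m = 2j. Then 9m + 3 = 9·(2j) + 3 = 2·9j + 3, which is odd.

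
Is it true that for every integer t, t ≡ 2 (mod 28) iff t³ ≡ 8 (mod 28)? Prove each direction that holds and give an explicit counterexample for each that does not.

(⇒) holds; (⇐) fails.

(⇒) Suppose t ≡ 2 (mod 28). Write t = 28j + 2. Then (28j + 2)³ = 21952j³ + 4704j² + 336j + 8 = 28(784j³ + 168j² + 12j) + 8, so t³ ≡ 8 (mod 28).

(⇐) This fails: take t = 4. Then 4³ = 64 ≡ 8 (mod 28), yet 4 ≡ 4 (mod 28), not 2.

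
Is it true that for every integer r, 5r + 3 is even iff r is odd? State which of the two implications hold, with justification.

Both directions hold; the statement is true.

(⇒) Suppose 5r + 3 is even. Since 5 is odd, 5r and r have the same parity, so 5r + 3 ≡ r + 3 (mod 2). As 3 is odd, 5r + 3 is even exactly when r is odd. Thus r is odd.

(⇐) Conversely, suppose r is odd; write r = 2j + 1. Then 5r + 3 = 5·(2j + 1) + 3 = 2·5j + 8, which is even.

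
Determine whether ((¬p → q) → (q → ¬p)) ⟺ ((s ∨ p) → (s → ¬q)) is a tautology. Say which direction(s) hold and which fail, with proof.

Neither implication holds.

(⟹) This fails. Under q = T, s = T, p = F, the left side is true but the right side is false.

(⟸) This fails. Under q = T, s = F, p = T, the left side is false but the right side is true.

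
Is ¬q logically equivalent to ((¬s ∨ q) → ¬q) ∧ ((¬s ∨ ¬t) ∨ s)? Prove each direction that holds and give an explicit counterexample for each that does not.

Both implications hold.

(←) Assume the antecedent. If q is true, the antecedent cannot hold. If q is false, ¬q reduces to true regardless of the other variables. Either way ¬q holds.

(→) Assume the antecedent. If q is true, the antecedent cannot hold. If q is false, the consequent reduces to true regardless of the other variables. Either way the consequent holds.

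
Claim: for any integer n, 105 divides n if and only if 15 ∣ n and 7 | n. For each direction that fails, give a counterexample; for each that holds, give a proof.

[⇒] If 105 ∣ n, write n = 105q. Since 105 = 7·15, n = 15·(7q), so 15 ∣ n; and since 105 = 15·7, n = 7·(15q), so 7 ∣ n.

[⇐] Suppose 15 ∣ n and 7 ∣ n. Any common multiple of 15 and 7 is a multiple of their lcm; here gcd(15, 7) = 1, so lcm(15, 7) = 15·7 = 105, so 105 ∣ n.

Both directions hold; the statement is true.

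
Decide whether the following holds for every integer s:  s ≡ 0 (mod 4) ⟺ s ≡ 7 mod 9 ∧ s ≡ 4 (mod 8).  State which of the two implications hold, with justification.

Not equivalent: only (⇐) holds.

[⇒] This fails: s = 0 gives 0 ≡ 0 (mod 4) but 0 ≡ 0 (mod 9), so the conjunction on the right does not hold.

[⇐] Conversely, if s ≡ 7 (mod 9) and s ≡ 4 (mod 8), then by the Chinese remainder theorem s ≡ 52 (mod 72). Since 52 ≡ 0 (mod 4) and 4 ∣ 72, we get s ≡ 0 (mod 4).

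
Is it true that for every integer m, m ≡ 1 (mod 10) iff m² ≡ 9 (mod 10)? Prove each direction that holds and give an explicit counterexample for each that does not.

Both directions fail.

(⟹) This fails: take m = 1. Then 1 ≡ 1 (mod 10), but 1² = 1 ≡ 1 (mod 10), not 9.

(⟸) This fails: take m = 3. Then 3² = 9 ≡ 9 (mod 10), yet 3 ≡ 3 (mod 10), not 1.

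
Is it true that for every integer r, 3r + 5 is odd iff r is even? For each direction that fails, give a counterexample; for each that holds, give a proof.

(⟹) Suppose 3r + 5 is odd. Since 3 is odd, 3r and r have the same parity, so 3r + 5 ≡ r + 5 (mod 2). As 5 is odd, 3r + 5 is odd exactly when r is even. Thus r is even.

(⟸) Conversely, suppose r is even; write r = 2j. Then 3r + 5 = 3·(2j) + 5 = 2·3j + 5, which is odd.

Both implications hold.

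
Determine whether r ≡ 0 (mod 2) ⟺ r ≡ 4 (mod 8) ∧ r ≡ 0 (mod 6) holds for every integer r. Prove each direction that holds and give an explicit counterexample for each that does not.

The forward direction fails; the converse holds.

(⟸) If r ≡ 4 (mod 8) and r ≡ 0 (mod 6), then by the Chinese remainder theorem r ≡ 12 (mod 24). Since 12 ≡ 0 (mod 2) and 2 ∣ 24, we get r ≡ 0 (mod 2).

(⟹) This fails: r = 0 gives 0 ≡ 0 (mod 2) but 0 ≡ 0 (mod 8), so the conjunction on the right does not hold.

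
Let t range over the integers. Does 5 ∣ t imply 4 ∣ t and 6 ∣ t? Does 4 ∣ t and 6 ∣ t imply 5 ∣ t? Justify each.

(→) This fails: take t = 5. Certainly 5 ∣ 5, but 4 ∤ 5.

(←) This fails: take t = 12. Both 4 ∣ 12 and 6 ∣ 12, yet 12 is not a multiple of 5 (since 12 = 2·5 + 2), so 5 ∤ 12.

Neither direction holds.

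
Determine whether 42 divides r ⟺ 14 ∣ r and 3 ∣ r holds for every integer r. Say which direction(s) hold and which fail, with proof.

[⇐] Suppose 14 ∣ r and 3 ∣ r. Any common multiple of 14 and 3 is a multiple of their lcm; here gcd(14, 3) = 1, so lcm(14, 3) = 14·3 = 42, so 42 ∣ r.

[⇒] If 42 ∣ r, write r = 42q. Since 42 = 3·14, r = 14·(3q), so 14 ∣ r; and since 42 = 14·3, r = 3·(14q), so 3 ∣ r.

Both directions hold.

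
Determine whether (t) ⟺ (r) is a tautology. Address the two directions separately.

[⇒] This fails. Under t = T, r = F, the left side is true but the right side is false.

[⇐] This fails. Under t = F, r = T, the left side is false but the right side is true.

Neither direction holds.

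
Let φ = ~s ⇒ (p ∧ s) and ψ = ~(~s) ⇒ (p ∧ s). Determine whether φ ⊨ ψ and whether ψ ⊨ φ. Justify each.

(⇒) fails and (⇐) fails.

[⇒] This fails. Under p = F, s = T, the left side is true but the right side is false.

[⇐] This fails. Under p = F, s = F, the left side is false but the right side is true.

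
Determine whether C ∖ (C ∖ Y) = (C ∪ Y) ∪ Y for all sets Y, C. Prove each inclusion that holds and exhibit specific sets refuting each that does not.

Forward inclusion. Let x ∈ C ∖ (C ∖ Y). Then x ∈ Y ∩ C, from which x ∈ (C ∪ Y) ∪ Y.

Reverse inclusion. This inclusion fails. Take Y = {1}, C = ∅; then 1 ∈ (C ∪ Y) ∪ Y but 1 ∉ C ∖ (C ∖ Y).

Only the forward inclusion holds.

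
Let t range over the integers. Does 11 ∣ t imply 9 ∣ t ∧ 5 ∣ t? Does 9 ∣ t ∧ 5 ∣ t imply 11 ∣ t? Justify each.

[⇒] This fails: take t = 11. Certainly 11 ∣ 11, but 9 ∤ 11.

[⇐] This fails: take t = 45. Both 9 ∣ 45 and 5 ∣ 45, yet 45 is not a multiple of 11 (since 45 = 4·11 + 1), so 11 ∤ 45.

Both directions fail.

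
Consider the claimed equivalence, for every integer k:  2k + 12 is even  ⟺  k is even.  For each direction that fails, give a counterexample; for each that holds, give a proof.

Only the converse holds.

(←) Suppose k is even. Since 2 is even, 2k is even for every k, so 2k + 12 has the same parity as 12, which is even. Hence 2k + 12 is even.

(→) This fails: take k = 5. Then 2k + 12 = 22, which is even, yet k = 5 is odd, not even.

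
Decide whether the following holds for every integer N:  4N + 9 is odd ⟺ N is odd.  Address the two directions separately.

(⇐) Suppose N is odd. Since 4 is even, 4N is even for every N, so 4N + 9 has the same parity as 9, which is odd. Hence 4N + 9 is odd.

(⇒) This fails: take N = 6. Then 4N + 9 = 33, which is odd, yet N = 6 is even, not odd.

Not equivalent: only (⇐) holds.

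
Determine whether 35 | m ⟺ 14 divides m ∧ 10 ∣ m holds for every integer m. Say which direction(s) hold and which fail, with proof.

The forward direction fails; the converse holds.

Converse. Suppose 14 ∣ m and 10 ∣ m. Any common multiple of 14 and 10 is a multiple of their lcm; here lcm(14, 10) = 14·10/gcd(14, 10) = 140/2 = 70, so 70 ∣ m. Since 35 ∣ 70, it follows that 35 ∣ m.

Forward direction. This fails: take m = 35. Certainly 35 ∣ 35, but 14 ∤ 35.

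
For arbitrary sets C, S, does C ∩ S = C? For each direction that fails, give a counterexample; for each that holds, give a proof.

Reverse inclusion. This inclusion fails. Take C = {1}, S = ∅; then 1 ∈ C but 1 ∉ C ∩ S.

Forward inclusion. Let x ∈ C ∩ S. Then x ∈ C ∩ S, from which x ∈ C.

Only the forward inclusion holds.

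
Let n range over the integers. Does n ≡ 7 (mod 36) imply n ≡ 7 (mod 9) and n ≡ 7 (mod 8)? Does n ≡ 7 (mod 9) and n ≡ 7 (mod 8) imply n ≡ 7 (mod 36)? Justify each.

Not equivalent: only (⇐) holds.

[⇒] This fails: n = 43 gives 43 ≡ 7 (mod 36) but 43 ≡ 3 (mod 8), so the conjunction on the right does not hold.

[⇐] Conversely, if n ≡ 7 (mod 9) and n ≡ 7 (mod 8), then by the Chinese remainder theorem n ≡ 7 (mod 72). Since 7 ≡ 7 (mod 36) and 36 ∣ 72, we get n ≡ 7 (mod 36).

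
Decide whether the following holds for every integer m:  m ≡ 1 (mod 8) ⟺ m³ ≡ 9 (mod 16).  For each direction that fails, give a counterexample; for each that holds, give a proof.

Only the reverse direction holds.

[⇒] This fails: take m = 1. Then 1 ≡ 1 (mod 8), but 1³ = 1 ≡ 1 (mod 16), not 9.

[⇐] Conversely, the residues r modulo 16 with r³ ≡ 9 (mod 16) are exactly {9}, and each is ≡ 1 (mod 8).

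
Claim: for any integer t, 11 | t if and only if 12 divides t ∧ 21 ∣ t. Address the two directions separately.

[⇒] This fails: take t = 11. Certainly 11 ∣ 11, but 12 ∤ 11.

[⇐] This fails: take t = 84. Both 12 ∣ 84 and 21 ∣ 84, yet 84 is not a multiple of 11 (since 84 = 7·11 + 7), so 11 ∤ 84.

(⇒) fails and (⇐) fails.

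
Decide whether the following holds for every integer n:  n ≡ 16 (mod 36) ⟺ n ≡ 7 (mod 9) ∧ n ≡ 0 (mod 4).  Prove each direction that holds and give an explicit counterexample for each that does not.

Equivalent; both directions hold.

(⇐) If n ≡ 7 (mod 9) and n ≡ 0 (mod 4), then by the Chinese remainder theorem n ≡ 16 (mod 36). This is exactly n ≡ 16 (mod 36).

(⇒) Suppose n ≡ 16 (mod 36); write n = 36j + 16. Since 9 ∣ 36, reducing mod 9 gives n ≡ 16 ≡ 7 (mod 9); since 4 ∣ 36, reducing mod 4 gives n ≡ 16 ≡ 0 (mod 4).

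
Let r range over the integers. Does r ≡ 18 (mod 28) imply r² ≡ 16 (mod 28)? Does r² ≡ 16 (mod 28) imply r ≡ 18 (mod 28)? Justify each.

(⇒) holds; (⇐) fails.

Forward direction. Suppose r ≡ 18 (mod 28). Write r = 28j + 18. Then (28j + 18)² = 784j² + 1008j + 324 = 28(28j² + 36j + 11) + 16, so r² ≡ 16 (mod 28).

Converse. This fails: take r = 4. Then 4² = 16 ≡ 16 (mod 28), yet 4 ≡ 4 (mod 28), not 18.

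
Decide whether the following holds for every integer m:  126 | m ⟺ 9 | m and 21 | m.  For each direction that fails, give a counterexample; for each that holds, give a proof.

Not equivalent: only (⇒) holds.

(⇒) If 126 ∣ m, write m = 126q. Since 126 = 14·9, m = 9·(14q), so 9 ∣ m; and since 126 = 6·21, m = 21·(6q), so 21 ∣ m.

(⇐) This fails: take m = 63. Both 9 ∣ 63 and 21 ∣ 63, yet 63 is not a multiple of 126 (since 63 = 0·126 + 63), so 126 ∤ 63.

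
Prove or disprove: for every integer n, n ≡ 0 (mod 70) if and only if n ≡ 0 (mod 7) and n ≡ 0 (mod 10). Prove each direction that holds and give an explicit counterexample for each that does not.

[⇒] Suppose n ≡ 0 (mod 70); write n = 70j + 0. Since 7 ∣ 70, reducing mod 7 gives n ≡ 0 (mod 7); since 10 ∣ 70, reducing mod 10 gives n ≡ 0 (mod 10).

[⇐] Conversely, if n ≡ 0 (mod 7) and n ≡ 0 (mod 10), then by the Chinese remainder theorem n ≡ 0 (mod 70). This is exactly n ≡ 0 (mod 70).

Both directions hold; the statement is true.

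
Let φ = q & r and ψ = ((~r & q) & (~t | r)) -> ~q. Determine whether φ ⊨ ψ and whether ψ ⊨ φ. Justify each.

(⇒) Assume the antecedent. If t is true, ((~r & q) & (~t | r)) -> ~q reduces to true regardless of the other variables. If t is false, the antecedent forces (t = F, r = T, q = T), and ((~r & q) & (~t | r)) -> ~q holds there. Either way ((~r & q) & (~t | r)) -> ~q holds.

(⇐) This fails. Under t = F, r = F, q = F, the left side is false but the right side is true.

Only the forward direction holds.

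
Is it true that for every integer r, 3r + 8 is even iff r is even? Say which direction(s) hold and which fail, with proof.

Both directions hold.

Forward direction. Suppose 3r + 8 is even. Since 3 is odd, 3r and r have the same parity, so 3r + 8 ≡ r + 8 (mod 2). As 8 is even, 3r + 8 is even exactly when r is even. Thus r is even.

Converse. Suppose r is even; write r = 2j. Then 3r + 8 = 3·(2j) + 8 = 2·3j + 8, which is even.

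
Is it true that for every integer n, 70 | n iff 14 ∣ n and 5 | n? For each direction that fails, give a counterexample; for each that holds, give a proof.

(⇒) If 70 ∣ n, write n = 70q. Since 70 = 5·14, n = 14·(5q), so 14 ∣ n; and since 70 = 14·5, n = 5·(14q), so 5 ∣ n.

(⇐) Suppose 14 ∣ n and 5 ∣ n. Any common multiple of 14 and 5 is a multiple of their lcm; here gcd(14, 5) = 1, so lcm(14, 5) = 14·5 = 70, so 70 ∣ n.

The biconditional holds.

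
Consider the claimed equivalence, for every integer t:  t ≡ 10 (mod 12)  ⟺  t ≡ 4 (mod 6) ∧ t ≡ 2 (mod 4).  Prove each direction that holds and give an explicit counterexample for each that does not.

Both implications hold.

(→) Suppose t ≡ 10 (mod 12); write t = 12j + 10. Since 6 ∣ 12, reducing mod 6 gives t ≡ 10 ≡ 4 (mod 6); since 4 ∣ 12, reducing mod 4 gives t ≡ 10 ≡ 2 (mod 4).

(←) Conversely, if t ≡ 4 (mod 6) and t ≡ 2 (mod 4), then by the Chinese remainder theorem t ≡ 10 (mod 12). This is exactly t ≡ 10 (mod 12).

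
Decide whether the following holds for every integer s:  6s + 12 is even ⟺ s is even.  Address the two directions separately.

Only the reverse direction holds.

Converse. Suppose s is even. Since 6 is even, 6s is even for every s, so 6s + 12 has the same parity as 12, which is even. Hence 6s + 12 is even.

Forward direction. This fails: take s = 3. Then 6s + 12 = 30, which is even, yet s = 3 is odd, not even.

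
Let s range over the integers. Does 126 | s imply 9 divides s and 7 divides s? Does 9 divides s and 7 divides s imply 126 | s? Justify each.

Only the forward direction holds.

(⇒) If 126 ∣ s, write s = 126q. Since 126 = 14·9, s = 9·(14q), so 9 ∣ s; and since 126 = 18·7, s = 7·(18q), so 7 ∣ s.

(⇐) This fails: take s = 63. Both 9 ∣ 63 and 7 ∣ 63, yet 63 is not a multiple of 126 (since 63 = 0·126 + 63), so 126 ∤ 63.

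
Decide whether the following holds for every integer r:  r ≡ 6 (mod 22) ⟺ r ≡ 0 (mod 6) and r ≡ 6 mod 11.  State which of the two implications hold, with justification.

Converse. If r ≡ 0 (mod 6) and r ≡ 6 (mod 11), then by the Chinese remainder theorem r ≡ 6 (mod 66). Since 6 ≡ 6 (mod 22) and 22 ∣ 66, we get r ≡ 6 (mod 22).

Forward direction. This fails: r = 50 gives 50 ≡ 6 (mod 22) but 50 ≡ 2 (mod 6), so the conjunction on the right does not hold.

Not equivalent: only (⇐) holds.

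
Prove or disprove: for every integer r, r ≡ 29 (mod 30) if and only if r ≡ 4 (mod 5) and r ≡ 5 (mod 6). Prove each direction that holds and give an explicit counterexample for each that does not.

(⇒) Suppose r ≡ 29 (mod 30); write r = 30j + 29. Since 5 ∣ 30, reducing mod 5 gives r ≡ 29 ≡ 4 (mod 5); since 6 ∣ 30, reducing mod 6 gives r ≡ 29 ≡ 5 (mod 6).

(⇐) Conversely, if r ≡ 4 (mod 5) and r ≡ 5 (mod 6), then by the Chinese remainder theorem r ≡ 29 (mod 30). This is exactly r ≡ 29 (mod 30).

The biconditional holds.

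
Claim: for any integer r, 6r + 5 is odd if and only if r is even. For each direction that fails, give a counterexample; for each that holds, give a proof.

Only the converse holds.

Forward direction. This fails: take r = 5. Then 6r + 5 = 35, which is odd, yet r = 5 is odd, not even.

Converse. Suppose r is even. Since 6 is even, 6r is even for every r, so 6r + 5 has the same parity as 5, which is odd. Hence 6r + 5 is odd.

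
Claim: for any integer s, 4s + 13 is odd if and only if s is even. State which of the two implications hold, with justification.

Forward direction. This fails: take s = 5. Then 4s + 13 = 33, which is odd, yet s = 5 is odd, not even.

Converse. Suppose s is even. Since 4 is even, 4s is even for every s, so 4s + 13 has the same parity as 13, which is odd. Hence 4s + 13 is odd.

The forward direction fails; the converse holds.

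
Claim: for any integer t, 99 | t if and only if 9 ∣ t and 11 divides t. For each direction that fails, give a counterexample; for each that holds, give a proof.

Both implications hold.

Converse. Suppose 9 ∣ t and 11 ∣ t. Any common multiple of 9 and 11 is a multiple of their lcm; here gcd(9, 11) = 1, so lcm(9, 11) = 9·11 = 99, so 99 ∣ t.

Forward direction. If 99 ∣ t, write t = 99q. Since 99 = 11·9, t = 9·(11q), so 9 ∣ t; and since 99 = 9·11, t = 11·(9q), so 11 ∣ t.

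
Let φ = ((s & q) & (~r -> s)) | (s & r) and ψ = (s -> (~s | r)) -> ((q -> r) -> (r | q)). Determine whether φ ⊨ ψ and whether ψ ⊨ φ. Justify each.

Only the forward direction holds.

Forward direction. Assume the antecedent. If r is true, the consequent reduces to true regardless of the other variables. If r is false, the antecedent forces (r = F, s = T, q = T), and the consequent holds there. Either way the consequent holds.

Converse. This fails. Under r = T, s = F, q = F, the left side is false but the right side is true.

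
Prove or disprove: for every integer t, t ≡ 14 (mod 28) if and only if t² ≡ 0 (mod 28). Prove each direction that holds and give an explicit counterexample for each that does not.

Only the forward direction holds.

[⇒] Suppose t ≡ 14 (mod 28). Write t = 28j + 14. Then (28j + 14)² = 784j² + 784j + 196 = 28(28j² + 28j + 7) + 0, so t² ≡ 0 (mod 28).

[⇐] This fails: take t = 0. Then 0² = 0 ≡ 0 (mod 28), yet 0 ≡ 0 (mod 28), not 14.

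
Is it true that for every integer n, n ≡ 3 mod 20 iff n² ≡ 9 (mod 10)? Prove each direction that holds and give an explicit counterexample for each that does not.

The forward direction holds; the converse fails.

(⇒) Suppose n ≡ 3 (mod 20). Then n² ≡ 3² = 9 (mod 20), and since 10 ∣ 20, also n² ≡ 9 (mod 10).

(⇐) This fails: take n = 7. Then 7² = 49 ≡ 9 (mod 10), yet 7 ≡ 7 (mod 20), not 3.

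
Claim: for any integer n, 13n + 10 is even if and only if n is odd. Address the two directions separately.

Neither direction holds.

(⟹) This fails: n = 6 gives 13n + 10 = 88, which is even, but 6 is even, not odd.

(⟸) This also fails: n = 3 is odd, but 13n + 10 = 49 is odd, not even.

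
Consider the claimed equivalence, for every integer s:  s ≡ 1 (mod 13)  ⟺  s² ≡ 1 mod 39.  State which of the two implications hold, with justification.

Both directions fail.

(→) This fails: take s = 27. Then 27 ≡ 1 (mod 13), but 27² = 729 ≡ 27 (mod 39), not 1.

(←) This fails: take s = 25. Then 25² = 625 ≡ 1 (mod 39), yet 25 ≡ 12 (mod 13), not 1.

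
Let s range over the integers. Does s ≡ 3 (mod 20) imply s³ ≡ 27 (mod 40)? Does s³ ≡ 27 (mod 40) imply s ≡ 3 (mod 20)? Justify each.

(⇒) This fails: take s = 23. Then 23 ≡ 3 (mod 20), but 23³ = 12167 ≡ 7 (mod 40), not 27.

(⇐) Conversely, the residues r modulo 40 with r³ ≡ 27 (mod 40) are exactly {3}, and each is ≡ 3 (mod 20).

Only the converse holds.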